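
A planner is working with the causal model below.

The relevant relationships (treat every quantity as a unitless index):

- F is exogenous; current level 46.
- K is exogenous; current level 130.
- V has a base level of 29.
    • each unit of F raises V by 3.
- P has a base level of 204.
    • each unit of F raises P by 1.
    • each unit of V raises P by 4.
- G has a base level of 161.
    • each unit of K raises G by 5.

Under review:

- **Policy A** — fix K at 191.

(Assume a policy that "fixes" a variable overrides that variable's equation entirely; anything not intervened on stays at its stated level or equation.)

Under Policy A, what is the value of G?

1116

Policy A (K := 191):
  K = 191
  G = 161 + 5·191 = 1116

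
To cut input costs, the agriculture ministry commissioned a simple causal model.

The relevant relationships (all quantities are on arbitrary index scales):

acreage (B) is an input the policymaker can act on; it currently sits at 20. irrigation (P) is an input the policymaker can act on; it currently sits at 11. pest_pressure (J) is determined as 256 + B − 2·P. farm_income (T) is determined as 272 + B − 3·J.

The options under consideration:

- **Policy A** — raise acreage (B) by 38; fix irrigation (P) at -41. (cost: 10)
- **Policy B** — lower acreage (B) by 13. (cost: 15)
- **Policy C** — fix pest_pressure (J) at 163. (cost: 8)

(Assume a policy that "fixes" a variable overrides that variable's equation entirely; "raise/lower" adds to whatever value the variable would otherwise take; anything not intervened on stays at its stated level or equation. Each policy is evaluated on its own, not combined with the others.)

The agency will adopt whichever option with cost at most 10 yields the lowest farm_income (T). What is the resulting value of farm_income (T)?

Policy A (B + 38, P := -41):
  B = 20 + 38 = 58
  P = -41
  J = 256 + 58 − 2·(-41) = 396
  T = 272 + 58 − 3·396 = -858
Policy C (J := 163):
  B = 20
  P = 11
  J = 163
  T = 272 + 20 − 3·163 = -197
Comparing — Policy A: T=-858, Policy C: T=-197. Lowest is -858 (Policy A).

-858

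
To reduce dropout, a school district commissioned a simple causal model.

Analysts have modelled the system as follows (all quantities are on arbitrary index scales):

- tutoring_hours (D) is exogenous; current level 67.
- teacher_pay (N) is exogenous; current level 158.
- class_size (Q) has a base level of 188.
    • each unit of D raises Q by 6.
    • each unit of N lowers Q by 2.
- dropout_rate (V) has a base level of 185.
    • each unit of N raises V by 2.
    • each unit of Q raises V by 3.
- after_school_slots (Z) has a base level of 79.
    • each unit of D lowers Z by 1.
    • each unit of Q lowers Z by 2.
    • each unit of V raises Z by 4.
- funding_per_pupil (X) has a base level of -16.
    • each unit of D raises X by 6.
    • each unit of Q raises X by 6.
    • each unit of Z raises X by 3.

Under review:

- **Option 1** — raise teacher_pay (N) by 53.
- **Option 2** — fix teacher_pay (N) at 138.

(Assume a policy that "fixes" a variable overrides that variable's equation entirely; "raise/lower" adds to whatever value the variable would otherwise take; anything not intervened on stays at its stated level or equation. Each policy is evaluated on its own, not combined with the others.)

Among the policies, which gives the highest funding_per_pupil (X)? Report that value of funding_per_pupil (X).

17258

Option 1 (N + 53):
  D = 67
  N = 158 + 53 = 211
  Q = 188 + 6·67 − 2·211 = 168
  V = 185 + 2·211 + 3·168 = 1111
  Z = 79 − 67 − 2·168 + 4·1111 = 4120
  X = -16 + 6·67 + 6·168 + 3·4120 = 13754
Option 2 (N := 138):
  D = 67
  N = 138
  Q = 188 + 6·67 − 2·138 = 314
  V = 185 + 2·138 + 3·314 = 1403
  Z = 79 − 67 − 2·314 + 4·1403 = 4996
  X = -16 + 6·67 + 6·314 + 3·4996 = 17258
Comparing — Option 1: X=13754, Option 2: X=17258. Highest is 17258 (Option 2).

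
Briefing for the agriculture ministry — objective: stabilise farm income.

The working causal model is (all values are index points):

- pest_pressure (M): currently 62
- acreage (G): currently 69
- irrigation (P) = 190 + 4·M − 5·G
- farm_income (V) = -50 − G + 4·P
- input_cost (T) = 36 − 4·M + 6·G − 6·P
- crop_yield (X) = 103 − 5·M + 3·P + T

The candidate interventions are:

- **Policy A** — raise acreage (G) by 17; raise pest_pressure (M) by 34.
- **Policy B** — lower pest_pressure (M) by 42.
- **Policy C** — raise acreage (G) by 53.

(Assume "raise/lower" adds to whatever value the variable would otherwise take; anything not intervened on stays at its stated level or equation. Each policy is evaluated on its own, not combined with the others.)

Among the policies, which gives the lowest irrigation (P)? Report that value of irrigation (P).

Policy A (G + 17, M + 34):
  M = 62 + 34 = 96
  G = 69 + 17 = 86
  P = 190 + 4·96 − 5·86 = 144
Policy B (M − 42):
  M = 62 − 42 = 20
  G = 69
  P = 190 + 4·20 − 5·69 = -75
Policy C (G + 53):
  M = 62
  G = 69 + 53 = 122
  P = 190 + 4·62 − 5·122 = -172
Comparing — Policy A: P=144, Policy B: P=-75, Policy C: P=-172. Lowest is -172 (Policy C).

-172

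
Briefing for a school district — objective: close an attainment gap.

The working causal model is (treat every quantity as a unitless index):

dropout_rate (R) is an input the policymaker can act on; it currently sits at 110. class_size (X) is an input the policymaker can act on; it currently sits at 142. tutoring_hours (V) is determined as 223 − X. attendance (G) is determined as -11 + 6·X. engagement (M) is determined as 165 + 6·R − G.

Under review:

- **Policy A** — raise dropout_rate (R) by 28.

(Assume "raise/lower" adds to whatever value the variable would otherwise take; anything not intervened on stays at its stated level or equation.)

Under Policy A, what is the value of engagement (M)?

152

Policy A (R + 28):
  R = 110 + 28 = 138
  X = 142
  G = -11 + 6·142 = 841
  M = 165 + 6·138 − 841 = 152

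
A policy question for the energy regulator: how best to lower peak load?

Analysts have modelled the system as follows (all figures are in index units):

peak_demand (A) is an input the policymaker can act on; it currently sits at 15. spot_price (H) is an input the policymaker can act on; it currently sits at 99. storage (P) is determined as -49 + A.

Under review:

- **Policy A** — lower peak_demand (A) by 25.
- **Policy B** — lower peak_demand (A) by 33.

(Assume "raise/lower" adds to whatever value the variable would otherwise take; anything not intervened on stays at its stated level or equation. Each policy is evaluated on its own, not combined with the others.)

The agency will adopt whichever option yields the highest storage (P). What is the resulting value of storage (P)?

Policy A (A − 25):
  A = 15 − 25 = -10
  P = -49 + (-10) = -59
Policy B (A − 33):
  A = 15 − 33 = -18
  P = -49 + (-18) = -67
Comparing — Policy A: P=-59, Policy B: P=-67. Highest is -59 (Policy A).

-59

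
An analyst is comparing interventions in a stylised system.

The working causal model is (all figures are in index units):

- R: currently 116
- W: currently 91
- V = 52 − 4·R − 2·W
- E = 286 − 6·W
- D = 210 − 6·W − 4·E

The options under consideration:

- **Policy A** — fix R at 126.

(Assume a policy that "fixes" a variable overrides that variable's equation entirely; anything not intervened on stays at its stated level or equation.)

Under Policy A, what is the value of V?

-634

Policy A (R := 126):
  R = 126
  W = 91
  V = 52 − 4·126 − 2·91 = -634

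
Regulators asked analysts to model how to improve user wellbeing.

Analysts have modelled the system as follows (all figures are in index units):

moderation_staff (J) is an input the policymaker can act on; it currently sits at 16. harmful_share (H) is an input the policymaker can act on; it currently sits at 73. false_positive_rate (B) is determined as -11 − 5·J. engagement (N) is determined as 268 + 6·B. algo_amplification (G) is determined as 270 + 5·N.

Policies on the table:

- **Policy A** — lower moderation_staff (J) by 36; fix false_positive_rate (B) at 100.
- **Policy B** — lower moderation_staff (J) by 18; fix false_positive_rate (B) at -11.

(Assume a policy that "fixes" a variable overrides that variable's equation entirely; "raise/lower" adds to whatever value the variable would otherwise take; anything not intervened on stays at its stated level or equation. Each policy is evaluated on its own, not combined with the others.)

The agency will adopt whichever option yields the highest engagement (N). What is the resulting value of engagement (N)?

868

Policy A (J − 36, B := 100):
  J = 16 − 36 = -20
  B = 100
  N = 268 + 6·100 = 868
Policy B (J − 18, B := -11):
  J = 16 − 18 = -2
  B = -11
  N = 268 + 6·(-11) = 202
Comparing — Policy A: N=868, Policy B: N=202. Highest is 868 (Policy A).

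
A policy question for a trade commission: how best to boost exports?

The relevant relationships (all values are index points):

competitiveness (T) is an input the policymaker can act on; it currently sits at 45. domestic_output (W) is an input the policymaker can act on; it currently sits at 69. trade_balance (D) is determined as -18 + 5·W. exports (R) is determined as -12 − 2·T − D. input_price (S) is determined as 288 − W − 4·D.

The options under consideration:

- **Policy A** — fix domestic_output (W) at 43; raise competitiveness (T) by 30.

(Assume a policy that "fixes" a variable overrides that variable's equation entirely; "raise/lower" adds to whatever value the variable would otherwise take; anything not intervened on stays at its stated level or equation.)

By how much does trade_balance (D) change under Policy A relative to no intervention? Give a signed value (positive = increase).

-130

Baseline:
  W = 69
  D = -18 + 5·69 = 327
Policy A (W := 43, T + 30):
  W = 43
  D = -18 + 5·43 = 197
Change in D: 197 − 327 = -130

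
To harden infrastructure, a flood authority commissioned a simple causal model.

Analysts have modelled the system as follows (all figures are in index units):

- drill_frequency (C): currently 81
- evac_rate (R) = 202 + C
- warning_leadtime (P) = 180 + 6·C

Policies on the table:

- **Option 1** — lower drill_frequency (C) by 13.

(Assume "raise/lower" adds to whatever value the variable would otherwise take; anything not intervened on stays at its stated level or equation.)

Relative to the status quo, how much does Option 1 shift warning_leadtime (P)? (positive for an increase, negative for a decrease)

-78

Baseline:
  C = 81
  P = 180 + 6·81 = 666
Option 1 (C − 13):
  C = 81 − 13 = 68
  P = 180 + 6·68 = 588
Change in P: 588 − 666 = -78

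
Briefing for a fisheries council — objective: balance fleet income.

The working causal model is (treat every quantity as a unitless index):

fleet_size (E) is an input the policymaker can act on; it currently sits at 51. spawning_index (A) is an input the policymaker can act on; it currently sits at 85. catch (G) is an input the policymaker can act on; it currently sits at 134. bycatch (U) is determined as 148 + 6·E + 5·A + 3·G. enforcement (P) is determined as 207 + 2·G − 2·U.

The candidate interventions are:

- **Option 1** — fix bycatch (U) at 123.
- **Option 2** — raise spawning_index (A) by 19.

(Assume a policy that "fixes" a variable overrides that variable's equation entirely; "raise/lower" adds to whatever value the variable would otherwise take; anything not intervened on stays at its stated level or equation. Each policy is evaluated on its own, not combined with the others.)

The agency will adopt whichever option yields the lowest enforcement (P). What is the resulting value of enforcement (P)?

Option 1 (U := 123):
  E = 51
  A = 85
  G = 134
  U = 123
  P = 207 + 2·134 − 2·123 = 229
Option 2 (A + 19):
  E = 51
  A = 85 + 19 = 104
  G = 134
  U = 148 + 6·51 + 5·104 + 3·134 = 1376
  P = 207 + 2·134 − 2·1376 = -2277
Comparing — Option 1: P=229, Option 2: P=-2277. Lowest is -2277 (Option 2).

-2277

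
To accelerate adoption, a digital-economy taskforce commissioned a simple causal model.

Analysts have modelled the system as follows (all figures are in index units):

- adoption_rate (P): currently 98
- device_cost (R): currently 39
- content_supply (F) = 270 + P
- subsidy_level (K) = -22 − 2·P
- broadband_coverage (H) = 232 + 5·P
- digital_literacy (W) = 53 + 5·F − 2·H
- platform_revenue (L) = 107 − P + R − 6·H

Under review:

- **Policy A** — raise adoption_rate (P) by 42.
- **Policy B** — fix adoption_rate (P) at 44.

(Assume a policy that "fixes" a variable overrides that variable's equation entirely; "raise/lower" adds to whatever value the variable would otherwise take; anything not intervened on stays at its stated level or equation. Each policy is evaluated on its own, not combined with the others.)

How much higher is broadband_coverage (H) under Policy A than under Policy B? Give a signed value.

480

Policy A (P + 42):
  P = 98 + 42 = 140
  H = 232 + 5·140 = 932
Policy B (P := 44):
  P = 44
  H = 232 + 5·44 = 452
H: 932 − 452 = 480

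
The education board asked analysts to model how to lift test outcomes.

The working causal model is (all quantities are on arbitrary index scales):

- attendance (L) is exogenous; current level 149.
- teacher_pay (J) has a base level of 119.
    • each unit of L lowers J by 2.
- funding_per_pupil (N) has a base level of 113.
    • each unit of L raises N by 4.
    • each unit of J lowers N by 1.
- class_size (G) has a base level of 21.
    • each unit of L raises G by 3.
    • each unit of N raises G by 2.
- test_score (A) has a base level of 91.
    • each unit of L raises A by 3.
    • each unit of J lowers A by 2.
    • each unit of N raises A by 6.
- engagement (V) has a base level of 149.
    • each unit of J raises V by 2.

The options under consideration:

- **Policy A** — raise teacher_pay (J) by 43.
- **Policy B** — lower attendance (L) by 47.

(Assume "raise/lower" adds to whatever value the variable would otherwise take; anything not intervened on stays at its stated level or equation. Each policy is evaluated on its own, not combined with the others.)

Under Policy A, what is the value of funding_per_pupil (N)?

845

Policy A (J + 43):
  L = 149
  J = 119 − 2·149 (+43 from intervention) = -136
  N = 113 + 4·149 − (-136) = 845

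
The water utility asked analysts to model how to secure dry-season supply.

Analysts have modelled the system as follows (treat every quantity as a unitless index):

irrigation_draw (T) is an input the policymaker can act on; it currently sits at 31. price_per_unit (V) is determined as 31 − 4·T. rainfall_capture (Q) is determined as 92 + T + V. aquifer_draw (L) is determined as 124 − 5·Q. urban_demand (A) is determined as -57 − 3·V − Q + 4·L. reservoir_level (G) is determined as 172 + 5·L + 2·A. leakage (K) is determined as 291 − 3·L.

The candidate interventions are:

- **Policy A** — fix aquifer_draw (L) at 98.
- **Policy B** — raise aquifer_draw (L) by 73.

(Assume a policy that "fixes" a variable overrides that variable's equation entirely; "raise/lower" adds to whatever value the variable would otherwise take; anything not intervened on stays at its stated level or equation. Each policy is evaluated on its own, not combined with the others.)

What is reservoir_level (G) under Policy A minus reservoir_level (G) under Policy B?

Policy A (L := 98):
  T = 31
  V = 31 − 4·31 = -93
  Q = 92 + 31 + (-93) = 30
  L = 98
  A = -57 − 3·(-93) − 30 + 4·98 = 584
  G = 172 + 5·98 + 2·584 = 1830
Policy B (L + 73):
  T = 31
  V = 31 − 4·31 = -93
  Q = 92 + 31 + (-93) = 30
  L = 124 − 5·30 (+73 from intervention) = 47
  A = -57 − 3·(-93) − 30 + 4·47 = 380
  G = 172 + 5·47 + 2·380 = 1167
G: 1830 − 1167 = 663

663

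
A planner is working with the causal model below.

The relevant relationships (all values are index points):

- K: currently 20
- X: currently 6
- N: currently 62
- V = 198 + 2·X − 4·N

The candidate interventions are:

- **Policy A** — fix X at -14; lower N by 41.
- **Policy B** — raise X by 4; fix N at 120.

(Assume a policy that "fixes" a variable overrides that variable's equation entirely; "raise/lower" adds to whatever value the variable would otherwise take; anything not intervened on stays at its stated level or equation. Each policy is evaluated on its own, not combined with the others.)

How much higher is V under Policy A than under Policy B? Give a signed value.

Policy A (X := -14, N − 41):
  X = -14
  N = 62 − 41 = 21
  V = 198 + 2·(-14) − 4·21 = 86
Policy B (X + 4, N := 120):
  X = 6 + 4 = 10
  N = 120
  V = 198 + 2·10 − 4·120 = -262
V: 86 − (-262) = 348

348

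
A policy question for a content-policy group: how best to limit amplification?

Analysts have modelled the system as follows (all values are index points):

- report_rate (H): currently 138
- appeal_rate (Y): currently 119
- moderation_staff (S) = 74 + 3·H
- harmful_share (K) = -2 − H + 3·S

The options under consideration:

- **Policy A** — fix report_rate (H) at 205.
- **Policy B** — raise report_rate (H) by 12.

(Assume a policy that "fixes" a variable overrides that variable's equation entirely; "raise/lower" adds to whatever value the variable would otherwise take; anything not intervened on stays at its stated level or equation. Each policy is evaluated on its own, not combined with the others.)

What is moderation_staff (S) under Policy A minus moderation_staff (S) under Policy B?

165

Policy A (H := 205):
  H = 205
  S = 74 + 3·205 = 689
Policy B (H + 12):
  H = 138 + 12 = 150
  S = 74 + 3·150 = 524
S: 689 − 524 = 165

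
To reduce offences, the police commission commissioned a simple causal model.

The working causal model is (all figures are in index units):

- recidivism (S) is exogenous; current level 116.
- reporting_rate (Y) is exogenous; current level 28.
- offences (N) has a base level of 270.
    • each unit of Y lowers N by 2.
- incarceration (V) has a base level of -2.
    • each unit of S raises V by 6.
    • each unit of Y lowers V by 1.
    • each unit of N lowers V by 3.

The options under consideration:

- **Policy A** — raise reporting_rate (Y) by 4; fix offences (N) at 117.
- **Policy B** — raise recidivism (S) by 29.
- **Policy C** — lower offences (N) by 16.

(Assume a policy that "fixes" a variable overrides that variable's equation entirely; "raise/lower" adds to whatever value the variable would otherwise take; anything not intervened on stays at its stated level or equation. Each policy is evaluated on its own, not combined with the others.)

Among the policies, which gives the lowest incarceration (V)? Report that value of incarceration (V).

Policy A (Y + 4, N := 117):
  S = 116
  Y = 28 + 4 = 32
  N = 117
  V = -2 + 6·116 − 32 − 3·117 = 311
Policy B (S + 29):
  S = 116 + 29 = 145
  Y = 28
  N = 270 − 2·28 = 214
  V = -2 + 6·145 − 28 − 3·214 = 198
Policy C (N − 16):
  S = 116
  Y = 28
  N = 270 − 2·28 (−16 from intervention) = 198
  V = -2 + 6·116 − 28 − 3·198 = 72
Comparing — Policy A: V=311, Policy B: V=198, Policy C: V=72. Lowest is 72 (Policy C).

72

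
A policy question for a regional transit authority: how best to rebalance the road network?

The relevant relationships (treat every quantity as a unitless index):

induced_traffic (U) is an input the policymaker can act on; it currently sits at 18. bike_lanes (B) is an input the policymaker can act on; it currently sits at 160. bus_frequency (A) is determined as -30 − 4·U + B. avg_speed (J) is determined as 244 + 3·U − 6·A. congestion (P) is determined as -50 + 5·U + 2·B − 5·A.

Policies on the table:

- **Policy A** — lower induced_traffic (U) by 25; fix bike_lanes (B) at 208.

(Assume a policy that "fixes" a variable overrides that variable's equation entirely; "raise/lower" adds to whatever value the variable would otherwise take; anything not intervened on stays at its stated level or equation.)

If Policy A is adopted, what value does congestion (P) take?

-699

Policy A (U − 25, B := 208):
  U = 18 − 25 = -7
  B = 208
  A = -30 − 4·(-7) + 208 = 206
  P = -50 + 5·(-7) + 2·208 − 5·206 = -699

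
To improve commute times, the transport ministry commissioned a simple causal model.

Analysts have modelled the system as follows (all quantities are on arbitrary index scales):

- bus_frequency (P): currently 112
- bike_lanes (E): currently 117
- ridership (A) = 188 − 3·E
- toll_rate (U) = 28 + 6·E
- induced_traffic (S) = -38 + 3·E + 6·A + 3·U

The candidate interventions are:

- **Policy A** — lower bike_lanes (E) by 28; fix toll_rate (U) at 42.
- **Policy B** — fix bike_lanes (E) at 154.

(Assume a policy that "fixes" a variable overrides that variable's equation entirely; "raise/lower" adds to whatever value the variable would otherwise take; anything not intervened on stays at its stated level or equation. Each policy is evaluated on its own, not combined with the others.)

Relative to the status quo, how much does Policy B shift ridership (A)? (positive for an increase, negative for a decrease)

Baseline:
  E = 117
  A = 188 − 3·117 = -163
Policy B (E := 154):
  E = 154
  A = 188 − 3·154 = -274
Change in A: -274 − (-163) = -111

-111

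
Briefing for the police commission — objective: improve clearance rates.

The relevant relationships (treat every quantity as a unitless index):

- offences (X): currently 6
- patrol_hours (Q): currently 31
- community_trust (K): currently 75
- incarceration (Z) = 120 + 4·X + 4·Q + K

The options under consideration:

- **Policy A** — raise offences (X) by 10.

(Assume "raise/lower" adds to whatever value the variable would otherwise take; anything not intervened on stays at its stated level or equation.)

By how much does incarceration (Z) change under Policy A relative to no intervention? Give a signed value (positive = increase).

Baseline:
  X = 6
  Q = 31
  K = 75
  Z = 120 + 4·6 + 4·31 + 75 = 343
Policy A (X + 10):
  X = 6 + 10 = 16
  Q = 31
  K = 75
  Z = 120 + 4·16 + 4·31 + 75 = 383
Change in Z: 383 − 343 = 40

40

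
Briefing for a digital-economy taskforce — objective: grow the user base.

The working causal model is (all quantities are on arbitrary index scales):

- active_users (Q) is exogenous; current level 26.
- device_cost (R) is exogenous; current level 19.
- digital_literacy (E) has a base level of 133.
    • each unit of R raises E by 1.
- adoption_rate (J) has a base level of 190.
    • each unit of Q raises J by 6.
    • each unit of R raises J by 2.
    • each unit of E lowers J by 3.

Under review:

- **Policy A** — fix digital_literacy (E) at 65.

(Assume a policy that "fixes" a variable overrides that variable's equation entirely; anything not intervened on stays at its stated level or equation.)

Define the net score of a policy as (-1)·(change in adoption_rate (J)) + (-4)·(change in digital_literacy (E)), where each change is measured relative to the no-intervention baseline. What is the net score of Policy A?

Baseline:
  Q = 26
  R = 19
  E = 133 + 19 = 152
  J = 190 + 6·26 + 2·19 − 3·152 = -72
Policy A (E := 65):
  Q = 26
  R = 19
  E = 65
  J = 190 + 6·26 + 2·19 − 3·65 = 189
ΔJ = 189 − (-72) = 261; ΔE = 65 − 152 = -87
Score = (-1)·261 + (-4)·(-87) = 87

87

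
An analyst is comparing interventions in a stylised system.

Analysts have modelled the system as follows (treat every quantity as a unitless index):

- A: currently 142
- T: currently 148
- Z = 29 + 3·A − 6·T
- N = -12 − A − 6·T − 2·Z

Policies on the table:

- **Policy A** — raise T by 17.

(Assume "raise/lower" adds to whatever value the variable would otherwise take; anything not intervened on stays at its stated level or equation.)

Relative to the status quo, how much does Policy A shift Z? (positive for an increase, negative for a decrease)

Baseline:
  A = 142
  T = 148
  Z = 29 + 3·142 − 6·148 = -433
Policy A (T + 17):
  A = 142
  T = 148 + 17 = 165
  Z = 29 + 3·142 − 6·165 = -535
Change in Z: -535 − (-433) = -102

-102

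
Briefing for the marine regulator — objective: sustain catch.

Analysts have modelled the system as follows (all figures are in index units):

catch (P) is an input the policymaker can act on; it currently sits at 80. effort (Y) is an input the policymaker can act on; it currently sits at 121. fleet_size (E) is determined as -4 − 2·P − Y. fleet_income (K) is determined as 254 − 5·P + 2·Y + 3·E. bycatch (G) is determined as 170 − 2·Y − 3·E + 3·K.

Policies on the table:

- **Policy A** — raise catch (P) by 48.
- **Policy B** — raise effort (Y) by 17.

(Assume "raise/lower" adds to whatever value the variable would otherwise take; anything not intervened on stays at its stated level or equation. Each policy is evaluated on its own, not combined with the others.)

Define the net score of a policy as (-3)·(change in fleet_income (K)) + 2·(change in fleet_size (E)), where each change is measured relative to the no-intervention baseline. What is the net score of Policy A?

1392

Baseline:
  P = 80
  Y = 121
  E = -4 − 2·80 − 121 = -285
  K = 254 − 5·80 + 2·121 + 3·(-285) = -759
Policy A (P + 48):
  P = 80 + 48 = 128
  Y = 121
  E = -4 − 2·128 − 121 = -381
  K = 254 − 5·128 + 2·121 + 3·(-381) = -1287
ΔK = -1287 − (-759) = -528; ΔE = -381 − (-285) = -96
Score = (-3)·(-528) + 2·(-96) = 1392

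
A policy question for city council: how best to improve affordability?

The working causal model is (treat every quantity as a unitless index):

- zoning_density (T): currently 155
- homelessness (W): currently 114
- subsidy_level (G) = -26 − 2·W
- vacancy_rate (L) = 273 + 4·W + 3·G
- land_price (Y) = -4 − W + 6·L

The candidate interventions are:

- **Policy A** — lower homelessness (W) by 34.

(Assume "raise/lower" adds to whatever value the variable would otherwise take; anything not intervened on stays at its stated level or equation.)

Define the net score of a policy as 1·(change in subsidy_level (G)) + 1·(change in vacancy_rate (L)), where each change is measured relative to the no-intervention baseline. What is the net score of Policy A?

Baseline:
  W = 114
  G = -26 − 2·114 = -254
  L = 273 + 4·114 + 3·(-254) = -33
Policy A (W − 34):
  W = 114 − 34 = 80
  G = -26 − 2·80 = -186
  L = 273 + 4·80 + 3·(-186) = 35
ΔG = -186 − (-254) = 68; ΔL = 35 − (-33) = 68
Score = 1·68 + 1·68 = 136

136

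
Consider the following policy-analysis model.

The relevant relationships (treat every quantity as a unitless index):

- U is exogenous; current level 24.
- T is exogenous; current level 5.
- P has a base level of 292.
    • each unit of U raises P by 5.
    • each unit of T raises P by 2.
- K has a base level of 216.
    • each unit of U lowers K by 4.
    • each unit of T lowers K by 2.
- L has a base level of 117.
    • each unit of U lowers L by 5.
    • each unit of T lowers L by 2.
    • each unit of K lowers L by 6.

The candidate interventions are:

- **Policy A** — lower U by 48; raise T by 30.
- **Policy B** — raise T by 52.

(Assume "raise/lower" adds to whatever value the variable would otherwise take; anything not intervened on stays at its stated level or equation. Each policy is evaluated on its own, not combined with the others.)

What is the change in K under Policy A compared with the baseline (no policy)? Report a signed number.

132

Baseline:
  U = 24
  T = 5
  K = 216 − 4·24 − 2·5 = 110
Policy A (U − 48, T + 30):
  U = 24 − 48 = -24
  T = 5 + 30 = 35
  K = 216 − 4·(-24) − 2·35 = 242
Change in K: 242 − 110 = 132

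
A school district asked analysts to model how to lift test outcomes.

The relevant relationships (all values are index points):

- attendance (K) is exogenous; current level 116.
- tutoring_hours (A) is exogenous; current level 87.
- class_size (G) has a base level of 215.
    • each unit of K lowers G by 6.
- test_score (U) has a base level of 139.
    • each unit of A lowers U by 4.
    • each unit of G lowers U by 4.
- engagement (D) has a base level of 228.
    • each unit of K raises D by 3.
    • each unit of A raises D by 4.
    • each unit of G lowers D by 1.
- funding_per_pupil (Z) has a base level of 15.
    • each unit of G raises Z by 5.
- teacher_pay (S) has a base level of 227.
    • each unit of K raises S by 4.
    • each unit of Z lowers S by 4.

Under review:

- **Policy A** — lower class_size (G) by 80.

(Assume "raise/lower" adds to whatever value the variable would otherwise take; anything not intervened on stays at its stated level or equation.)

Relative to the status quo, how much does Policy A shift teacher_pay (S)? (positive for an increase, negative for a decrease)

1600

Baseline:
  K = 116
  G = 215 − 6·116 = -481
  Z = 15 + 5·(-481) = -2390
  S = 227 + 4·116 − 4·(-2390) = 10251
Policy A (G − 80):
  K = 116
  G = 215 − 6·116 (−80 from intervention) = -561
  Z = 15 + 5·(-561) = -2790
  S = 227 + 4·116 − 4·(-2790) = 11851
Change in S: 11851 − 10251 = 1600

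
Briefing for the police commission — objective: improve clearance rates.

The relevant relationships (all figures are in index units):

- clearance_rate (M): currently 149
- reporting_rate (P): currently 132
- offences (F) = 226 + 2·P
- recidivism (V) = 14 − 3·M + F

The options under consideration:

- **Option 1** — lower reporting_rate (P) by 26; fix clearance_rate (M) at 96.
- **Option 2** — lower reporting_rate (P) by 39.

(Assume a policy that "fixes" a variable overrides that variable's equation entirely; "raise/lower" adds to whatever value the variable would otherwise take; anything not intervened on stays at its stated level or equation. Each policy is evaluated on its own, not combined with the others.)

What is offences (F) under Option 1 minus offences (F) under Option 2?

26

Option 1 (P − 26, M := 96):
  P = 132 − 26 = 106
  F = 226 + 2·106 = 438
Option 2 (P − 39):
  P = 132 − 39 = 93
  F = 226 + 2·93 = 412
F: 438 − 412 = 26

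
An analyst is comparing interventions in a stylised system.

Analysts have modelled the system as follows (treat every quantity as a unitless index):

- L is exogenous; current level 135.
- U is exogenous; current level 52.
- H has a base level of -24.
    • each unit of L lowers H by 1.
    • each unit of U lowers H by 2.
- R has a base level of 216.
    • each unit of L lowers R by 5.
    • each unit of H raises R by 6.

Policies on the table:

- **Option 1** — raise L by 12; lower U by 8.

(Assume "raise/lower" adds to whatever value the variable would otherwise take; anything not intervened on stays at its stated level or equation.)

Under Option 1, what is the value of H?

Option 1 (L + 12, U − 8):
  L = 135 + 12 = 147
  U = 52 − 8 = 44
  H = -24 − 147 − 2·44 = -259

-259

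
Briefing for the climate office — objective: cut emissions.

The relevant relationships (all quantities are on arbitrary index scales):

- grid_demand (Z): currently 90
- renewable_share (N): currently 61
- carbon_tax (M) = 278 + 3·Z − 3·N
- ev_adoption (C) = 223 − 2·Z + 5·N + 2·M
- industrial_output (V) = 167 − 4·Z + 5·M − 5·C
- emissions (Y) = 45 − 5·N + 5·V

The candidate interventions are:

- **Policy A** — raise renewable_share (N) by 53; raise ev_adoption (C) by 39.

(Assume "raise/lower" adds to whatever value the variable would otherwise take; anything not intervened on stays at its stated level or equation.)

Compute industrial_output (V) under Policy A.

Policy A (N + 53, C + 39):
  Z = 90
  N = 61 + 53 = 114
  M = 278 + 3·90 − 3·114 = 206
  C = 223 − 2·90 + 5·114 + 2·206 (+39 from intervention) = 1064
  V = 167 − 4·90 + 5·206 − 5·1064 = -4483

-4483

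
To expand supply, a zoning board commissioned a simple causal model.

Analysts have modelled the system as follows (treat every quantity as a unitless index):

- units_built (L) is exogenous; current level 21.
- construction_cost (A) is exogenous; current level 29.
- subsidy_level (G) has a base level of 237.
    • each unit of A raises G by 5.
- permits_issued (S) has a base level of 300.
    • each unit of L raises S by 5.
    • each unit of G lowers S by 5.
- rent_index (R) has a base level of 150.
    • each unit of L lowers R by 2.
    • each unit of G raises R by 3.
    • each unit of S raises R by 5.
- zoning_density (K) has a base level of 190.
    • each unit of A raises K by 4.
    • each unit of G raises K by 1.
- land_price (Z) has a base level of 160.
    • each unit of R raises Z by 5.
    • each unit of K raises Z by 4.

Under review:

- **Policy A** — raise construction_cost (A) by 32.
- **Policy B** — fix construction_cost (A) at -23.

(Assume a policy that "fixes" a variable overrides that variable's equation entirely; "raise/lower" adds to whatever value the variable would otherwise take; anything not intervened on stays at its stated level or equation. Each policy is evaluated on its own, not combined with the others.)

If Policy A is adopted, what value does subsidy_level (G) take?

Policy A (A + 32):
  A = 29 + 32 = 61
  G = 237 + 5·61 = 542

542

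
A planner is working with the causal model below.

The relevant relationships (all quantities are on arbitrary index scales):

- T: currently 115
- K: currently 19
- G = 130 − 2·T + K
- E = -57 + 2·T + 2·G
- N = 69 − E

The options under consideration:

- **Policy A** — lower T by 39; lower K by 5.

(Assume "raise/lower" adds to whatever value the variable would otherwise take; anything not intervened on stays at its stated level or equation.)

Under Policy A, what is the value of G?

-8

Policy A (T − 39, K − 5):
  T = 115 − 39 = 76
  K = 19 − 5 = 14
  G = 130 − 2·76 + 14 = -8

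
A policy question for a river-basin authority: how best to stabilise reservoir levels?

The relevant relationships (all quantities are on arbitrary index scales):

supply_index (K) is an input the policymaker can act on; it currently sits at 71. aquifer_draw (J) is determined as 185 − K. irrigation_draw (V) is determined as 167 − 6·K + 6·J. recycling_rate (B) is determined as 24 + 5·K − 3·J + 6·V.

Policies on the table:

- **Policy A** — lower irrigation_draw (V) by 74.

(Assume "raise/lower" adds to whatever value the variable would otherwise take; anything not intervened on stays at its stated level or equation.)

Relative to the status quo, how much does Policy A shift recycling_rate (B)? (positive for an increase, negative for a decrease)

Baseline:
  K = 71
  J = 185 − 71 = 114
  V = 167 − 6·71 + 6·114 = 425
  B = 24 + 5·71 − 3·114 + 6·425 = 2587
Policy A (V − 74):
  K = 71
  J = 185 − 71 = 114
  V = 167 − 6·71 + 6·114 (−74 from intervention) = 351
  B = 24 + 5·71 − 3·114 + 6·351 = 2143
Change in B: 2143 − 2587 = -444

-444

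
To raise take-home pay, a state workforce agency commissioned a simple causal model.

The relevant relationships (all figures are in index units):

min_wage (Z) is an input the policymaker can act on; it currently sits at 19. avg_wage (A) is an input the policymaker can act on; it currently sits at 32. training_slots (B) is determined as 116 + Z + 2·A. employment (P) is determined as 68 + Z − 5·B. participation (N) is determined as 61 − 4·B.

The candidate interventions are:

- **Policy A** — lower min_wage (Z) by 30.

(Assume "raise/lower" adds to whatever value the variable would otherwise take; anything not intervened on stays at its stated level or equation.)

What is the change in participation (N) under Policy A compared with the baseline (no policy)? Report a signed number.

120

Baseline:
  Z = 19
  A = 32
  B = 116 + 19 + 2·32 = 199
  N = 61 − 4·199 = -735
Policy A (Z − 30):
  Z = 19 − 30 = -11
  A = 32
  B = 116 + (-11) + 2·32 = 169
  N = 61 − 4·169 = -615
Change in N: -615 − (-735) = 120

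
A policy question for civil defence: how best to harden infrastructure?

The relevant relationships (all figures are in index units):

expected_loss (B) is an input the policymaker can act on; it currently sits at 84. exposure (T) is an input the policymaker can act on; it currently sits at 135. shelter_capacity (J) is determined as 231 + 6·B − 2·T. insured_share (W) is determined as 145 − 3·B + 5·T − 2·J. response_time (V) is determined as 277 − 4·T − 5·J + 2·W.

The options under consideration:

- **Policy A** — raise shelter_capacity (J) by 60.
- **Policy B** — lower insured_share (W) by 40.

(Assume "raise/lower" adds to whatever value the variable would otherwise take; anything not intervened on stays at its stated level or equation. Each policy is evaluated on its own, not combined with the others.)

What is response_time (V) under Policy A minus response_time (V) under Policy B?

-460

Policy A (J + 60):
  B = 84
  T = 135
  J = 231 + 6·84 − 2·135 (+60 from intervention) = 525
  W = 145 − 3·84 + 5·135 − 2·525 = -482
  V = 277 − 4·135 − 5·525 + 2·(-482) = -3852
Policy B (W − 40):
  B = 84
  T = 135
  J = 231 + 6·84 − 2·135 = 465
  W = 145 − 3·84 + 5·135 − 2·465 (−40 from intervention) = -402
  V = 277 − 4·135 − 5·465 + 2·(-402) = -3392
V: -3852 − (-3392) = -460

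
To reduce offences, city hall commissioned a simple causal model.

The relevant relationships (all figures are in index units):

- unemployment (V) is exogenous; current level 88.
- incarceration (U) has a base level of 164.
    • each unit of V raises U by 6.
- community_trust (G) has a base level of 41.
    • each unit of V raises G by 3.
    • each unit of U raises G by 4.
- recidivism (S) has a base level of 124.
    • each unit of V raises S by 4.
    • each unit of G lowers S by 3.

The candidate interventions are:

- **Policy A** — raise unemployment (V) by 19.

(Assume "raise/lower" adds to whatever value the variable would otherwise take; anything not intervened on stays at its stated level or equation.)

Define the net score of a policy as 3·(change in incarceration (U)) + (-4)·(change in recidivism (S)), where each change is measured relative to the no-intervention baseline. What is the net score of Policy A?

6194

Baseline:
  V = 88
  U = 164 + 6·88 = 692
  G = 41 + 3·88 + 4·692 = 3073
  S = 124 + 4·88 − 3·3073 = -8743
Policy A (V + 19):
  V = 88 + 19 = 107
  U = 164 + 6·107 = 806
  G = 41 + 3·107 + 4·806 = 3586
  S = 124 + 4·107 − 3·3586 = -10206
ΔU = 806 − 692 = 114; ΔS = -10206 − (-8743) = -1463
Score = 3·114 + (-4)·(-1463) = 6194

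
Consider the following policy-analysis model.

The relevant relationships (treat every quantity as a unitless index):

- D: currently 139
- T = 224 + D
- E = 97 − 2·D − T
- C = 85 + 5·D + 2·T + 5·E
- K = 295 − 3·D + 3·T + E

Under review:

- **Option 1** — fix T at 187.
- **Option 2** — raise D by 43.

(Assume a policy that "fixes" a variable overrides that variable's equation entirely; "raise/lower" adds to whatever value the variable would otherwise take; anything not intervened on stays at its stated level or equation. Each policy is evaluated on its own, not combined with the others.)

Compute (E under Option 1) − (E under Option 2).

305

Option 1 (T := 187):
  D = 139
  T = 187
  E = 97 − 2·139 − 187 = -368
Option 2 (D + 43):
  D = 139 + 43 = 182
  T = 224 + 182 = 406
  E = 97 − 2·182 − 406 = -673
E: -368 − (-673) = 305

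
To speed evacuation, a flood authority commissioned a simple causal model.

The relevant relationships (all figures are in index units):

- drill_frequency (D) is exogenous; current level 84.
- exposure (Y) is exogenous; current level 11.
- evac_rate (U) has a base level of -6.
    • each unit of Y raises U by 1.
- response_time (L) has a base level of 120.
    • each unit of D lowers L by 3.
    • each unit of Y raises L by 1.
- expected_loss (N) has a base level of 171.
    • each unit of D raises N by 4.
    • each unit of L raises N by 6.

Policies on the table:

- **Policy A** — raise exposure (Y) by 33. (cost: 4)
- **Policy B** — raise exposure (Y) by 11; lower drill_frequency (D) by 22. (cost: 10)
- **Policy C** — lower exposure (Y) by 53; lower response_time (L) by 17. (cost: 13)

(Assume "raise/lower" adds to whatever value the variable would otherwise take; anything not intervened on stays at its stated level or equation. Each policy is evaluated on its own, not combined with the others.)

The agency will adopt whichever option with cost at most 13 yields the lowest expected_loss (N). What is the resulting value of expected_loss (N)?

-639

Policy A (Y + 33):
  D = 84
  Y = 11 + 33 = 44
  L = 120 − 3·84 + 44 = -88
  N = 171 + 4·84 + 6·(-88) = -21
Policy B (Y + 11, D − 22):
  D = 84 − 22 = 62
  Y = 11 + 11 = 22
  L = 120 − 3·62 + 22 = -44
  N = 171 + 4·62 + 6·(-44) = 155
Policy C (Y − 53, L − 17):
  D = 84
  Y = 11 − 53 = -42
  L = 120 − 3·84 + (-42) (−17 from intervention) = -191
  N = 171 + 4·84 + 6·(-191) = -639
Comparing — Policy A: N=-21, Policy B: N=155, Policy C: N=-639. Lowest is -639 (Policy C).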